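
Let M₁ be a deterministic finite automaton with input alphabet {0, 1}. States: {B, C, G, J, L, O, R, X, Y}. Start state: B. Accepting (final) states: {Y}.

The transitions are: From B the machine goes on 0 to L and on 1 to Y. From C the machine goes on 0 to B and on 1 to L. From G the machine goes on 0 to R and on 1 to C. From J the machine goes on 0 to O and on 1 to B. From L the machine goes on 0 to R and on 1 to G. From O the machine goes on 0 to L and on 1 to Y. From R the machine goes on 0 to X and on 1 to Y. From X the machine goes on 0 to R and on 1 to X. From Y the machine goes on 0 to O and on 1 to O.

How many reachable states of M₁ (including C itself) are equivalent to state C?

4

Reachable states from the start: {B,C,G,L,O,R,X,Y}. Unreachable: {J} — drop them.
Start with accepting vs non-accepting: {Y} | {B,C,G,L,O,R,X}.
Split {B,C,G,L,O,R,X} by δ(·,1) → {C,G,L,X} and {B,O,R}.
No further refinement is possible. Final partition (3 blocks): {Y} | {C,G,L,X} | {B,O,R}.
State C belongs to the block {C,G,L,X}, which has 4 states.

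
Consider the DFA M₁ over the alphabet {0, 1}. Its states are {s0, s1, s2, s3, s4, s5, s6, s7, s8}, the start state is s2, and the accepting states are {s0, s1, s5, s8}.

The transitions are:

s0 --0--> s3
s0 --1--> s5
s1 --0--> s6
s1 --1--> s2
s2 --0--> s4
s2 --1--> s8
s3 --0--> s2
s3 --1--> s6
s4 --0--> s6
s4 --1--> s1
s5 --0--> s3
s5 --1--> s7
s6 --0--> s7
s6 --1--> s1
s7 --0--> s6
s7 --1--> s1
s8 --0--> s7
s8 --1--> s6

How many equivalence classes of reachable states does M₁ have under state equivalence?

2

Reachable states from the start: {s1,s2,s4,s6,s7,s8}. Unreachable: {s0,s3,s5} — drop them.
P0 = {s1,s8} | {s2,s4,s6,s7}.
Stable partition: {s1,s8} | {s2,s4,s6,s7} — 2 equivalence classes.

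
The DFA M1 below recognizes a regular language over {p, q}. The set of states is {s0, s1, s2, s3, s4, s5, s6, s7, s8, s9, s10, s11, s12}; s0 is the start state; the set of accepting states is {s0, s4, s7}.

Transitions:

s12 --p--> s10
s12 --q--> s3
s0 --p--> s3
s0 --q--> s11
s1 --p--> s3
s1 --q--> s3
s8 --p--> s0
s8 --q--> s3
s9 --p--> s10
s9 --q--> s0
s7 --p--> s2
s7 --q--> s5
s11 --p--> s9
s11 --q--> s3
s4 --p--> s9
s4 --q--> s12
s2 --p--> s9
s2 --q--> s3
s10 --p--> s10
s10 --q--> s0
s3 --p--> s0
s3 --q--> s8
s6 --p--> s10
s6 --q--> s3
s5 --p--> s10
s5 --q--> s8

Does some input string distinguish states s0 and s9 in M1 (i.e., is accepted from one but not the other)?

Reachable states from the start: {s0,s3,s8,s9,s10,s11}. Unreachable: {s1,s2,s4,s5,s6,s7,s12} — drop them.
Start with accepting vs non-accepting: {s0} | {s3,s8,s9,s10,s11}.
Split {s3,s8,s9,s10,s11} by δ(·,p) → {s9,s10,s11} and {s3,s8}.
Split {s9,s10,s11} by δ(·,q) → {s9,s10} and {s11}.
The partition is now stable with 4 blocks: {s0} | {s9,s10} | {s3,s8} | {s11}.
s0 and s9 end up in different blocks, so they are distinguishable. For instance, the string 'ε' is accepted from only s0.

Yes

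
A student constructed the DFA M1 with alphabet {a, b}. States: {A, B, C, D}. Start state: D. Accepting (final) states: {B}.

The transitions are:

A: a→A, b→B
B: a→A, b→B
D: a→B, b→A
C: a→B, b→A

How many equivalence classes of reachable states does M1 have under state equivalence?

Reachable states from the start: {A,B,D}. Unreachable: {C} — drop them.
Start with accepting vs non-accepting: {B} | {A,D}.
Split {A,D} by δ(·,a) → {A} and {D}.
No further refinement is possible. Final partition (3 blocks): {B} | {A} | {D}.

3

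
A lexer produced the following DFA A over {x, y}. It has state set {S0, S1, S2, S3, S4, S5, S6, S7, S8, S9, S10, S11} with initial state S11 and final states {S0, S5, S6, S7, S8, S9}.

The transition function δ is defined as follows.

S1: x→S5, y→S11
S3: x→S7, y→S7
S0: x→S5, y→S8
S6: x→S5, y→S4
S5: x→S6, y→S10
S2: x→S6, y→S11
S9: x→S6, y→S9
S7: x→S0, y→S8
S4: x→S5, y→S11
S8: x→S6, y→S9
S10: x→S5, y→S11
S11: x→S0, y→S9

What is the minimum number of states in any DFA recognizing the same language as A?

First remove the unreachable states {S1,S2,S3,S7}; 8 states remain.
Initial partition by acceptance: {S0,S5,S6,S8,S9} | {S4,S10,S11}.
Refine {S0,S5,S6,S8,S9} on symbol y: members go to different blocks, giving {S0,S8,S9} and {S5,S6}.
Refine {S4,S10,S11} on symbol x: members go to different blocks, giving {S4,S10} and {S11}.
No further refinement is possible. Final partition (4 blocks): {S0,S8,S9} | {S4,S10} | {S5,S6} | {S11}.

4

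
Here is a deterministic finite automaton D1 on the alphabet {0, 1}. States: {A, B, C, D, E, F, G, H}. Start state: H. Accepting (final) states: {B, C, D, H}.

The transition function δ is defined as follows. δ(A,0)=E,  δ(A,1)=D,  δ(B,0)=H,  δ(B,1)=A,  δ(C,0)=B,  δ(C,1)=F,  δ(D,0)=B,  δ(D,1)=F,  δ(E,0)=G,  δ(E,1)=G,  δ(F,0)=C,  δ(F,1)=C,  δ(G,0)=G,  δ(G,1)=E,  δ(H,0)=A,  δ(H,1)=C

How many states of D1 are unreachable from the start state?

0

Every one of the 8 states is reachable from H.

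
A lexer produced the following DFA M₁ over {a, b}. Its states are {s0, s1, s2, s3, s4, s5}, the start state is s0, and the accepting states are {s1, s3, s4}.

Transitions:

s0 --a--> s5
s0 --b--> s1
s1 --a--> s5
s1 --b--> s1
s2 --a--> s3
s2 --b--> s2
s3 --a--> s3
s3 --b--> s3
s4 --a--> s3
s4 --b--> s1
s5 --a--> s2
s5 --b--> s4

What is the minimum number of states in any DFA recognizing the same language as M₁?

Every state is reachable, so we keep all 6.
Start with accepting vs non-accepting: {s1,s3,s4} | {s0,s2,s5}.
On input a, block {s1,s3,s4} splits into {s3,s4} and {s1}.
On input b, block {s3,s4} splits into {s3} and {s4}.
Refine {s0,s2,s5} on symbol a: members go to different blocks, giving {s0,s5} and {s2}.
On input a, block {s0,s5} splits into {s0} and {s5}.
No further refinement is possible. Final partition (6 blocks): {s3} | {s0} | {s1} | {s4} | {s2} | {s5}.

6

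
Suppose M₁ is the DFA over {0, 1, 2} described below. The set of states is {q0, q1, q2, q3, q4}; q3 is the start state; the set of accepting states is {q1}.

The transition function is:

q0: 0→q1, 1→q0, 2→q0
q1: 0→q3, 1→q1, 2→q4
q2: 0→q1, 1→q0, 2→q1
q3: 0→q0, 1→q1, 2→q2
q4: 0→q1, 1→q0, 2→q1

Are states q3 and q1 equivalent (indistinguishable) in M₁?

No

Initial partition by acceptance: {q1} | {q0,q2,q3,q4}.
On input 0, block {q0,q2,q3,q4} splits into {q0,q2,q4} and {q3}.
Split {q0,q2,q4} by δ(·,2) → {q2,q4} and {q0}.
No further refinement is possible. Final partition (4 blocks): {q1} | {q2,q4} | {q3} | {q0}.
q3 and q1 end up in different blocks, so they are distinguishable. For instance, the string 'ε' is accepted from only q1.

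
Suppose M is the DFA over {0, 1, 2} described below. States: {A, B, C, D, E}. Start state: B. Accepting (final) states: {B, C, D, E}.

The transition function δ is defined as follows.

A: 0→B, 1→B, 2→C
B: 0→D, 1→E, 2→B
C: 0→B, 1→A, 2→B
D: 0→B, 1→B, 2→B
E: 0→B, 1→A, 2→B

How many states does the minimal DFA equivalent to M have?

4

Initial partition by acceptance: {B,C,D,E} | {A}.
Refine {B,C,D,E} on symbol 1: members go to different blocks, giving {B,D} and {C,E}.
On input 1, block {B,D} splits into {B} and {D}.
No further refinement is possible. Final partition (4 blocks): {B} | {A} | {C,E} | {D}.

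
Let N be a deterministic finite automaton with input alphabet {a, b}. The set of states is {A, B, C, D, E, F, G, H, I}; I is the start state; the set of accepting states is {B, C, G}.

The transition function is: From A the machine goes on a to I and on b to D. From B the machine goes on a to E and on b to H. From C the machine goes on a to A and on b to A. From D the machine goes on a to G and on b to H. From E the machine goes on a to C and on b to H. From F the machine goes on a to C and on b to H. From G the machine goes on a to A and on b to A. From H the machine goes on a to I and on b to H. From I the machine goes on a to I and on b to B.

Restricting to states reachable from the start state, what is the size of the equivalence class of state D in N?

States {F} cannot be reached from the start state, so discard them.
Start with accepting vs non-accepting: {B,C,G} | {A,D,E,H,I}.
Refine {A,D,E,H,I} on symbol a: members go to different blocks, giving {A,H,I} and {D,E}.
Split {B,C,G} by δ(·,a) → {C,G} and {B}.
Refine {A,H,I} on symbol b: members go to different blocks, giving {A} and {H} and {I}.
Stable partition: {C,G} | {A} | {D,E} | {B} | {H} | {I} — 6 equivalence classes.
The equivalence class containing D is {D,E}, of size 2.

2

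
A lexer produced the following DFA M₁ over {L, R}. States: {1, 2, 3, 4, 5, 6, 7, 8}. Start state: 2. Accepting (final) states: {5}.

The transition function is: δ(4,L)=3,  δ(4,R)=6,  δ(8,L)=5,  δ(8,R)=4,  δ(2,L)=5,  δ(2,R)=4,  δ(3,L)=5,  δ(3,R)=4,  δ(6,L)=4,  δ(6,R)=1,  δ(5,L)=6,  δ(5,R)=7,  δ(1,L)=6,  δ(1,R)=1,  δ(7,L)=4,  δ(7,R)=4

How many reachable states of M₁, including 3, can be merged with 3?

First remove the unreachable states {8}; 7 states remain.
Initial partition by acceptance: {5} | {1,2,3,4,6,7}.
On input L, block {1,2,3,4,6,7} splits into {1,4,6,7} and {2,3}.
On input L, block {1,4,6,7} splits into {1,6,7} and {4}.
Refine {1,6,7} on symbol L: members go to different blocks, giving {6,7} and {1}.
Split {6,7} by δ(·,R) → {6} and {7}.
Stable partition: {5} | {6} | {2,3} | {4} | {1} | {7} — 6 equivalence classes.
The equivalence class containing 3 is {2,3}, of size 2.

2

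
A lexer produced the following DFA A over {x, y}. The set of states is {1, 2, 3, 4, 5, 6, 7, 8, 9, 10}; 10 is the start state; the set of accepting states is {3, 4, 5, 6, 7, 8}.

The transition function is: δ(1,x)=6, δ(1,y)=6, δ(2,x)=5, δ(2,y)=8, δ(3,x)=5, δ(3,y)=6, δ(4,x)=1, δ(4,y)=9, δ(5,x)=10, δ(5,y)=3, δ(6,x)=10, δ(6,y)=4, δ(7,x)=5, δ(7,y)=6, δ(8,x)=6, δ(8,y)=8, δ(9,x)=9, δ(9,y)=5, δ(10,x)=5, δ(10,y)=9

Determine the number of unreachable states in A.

Starting at 10 and following transitions, the reachable set is {1, 3, 4, 5, 6, 9, 10}. That leaves 2, 7, 8 unreachable — 3 in total.

3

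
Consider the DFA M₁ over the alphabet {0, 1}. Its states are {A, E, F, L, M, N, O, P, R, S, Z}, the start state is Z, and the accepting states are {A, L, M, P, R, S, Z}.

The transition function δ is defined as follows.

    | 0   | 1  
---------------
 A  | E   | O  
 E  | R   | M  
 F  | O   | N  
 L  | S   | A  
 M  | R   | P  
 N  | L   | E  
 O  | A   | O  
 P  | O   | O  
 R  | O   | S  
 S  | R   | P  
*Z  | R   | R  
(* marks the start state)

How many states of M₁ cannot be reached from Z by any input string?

3

BFS from Z reaches {A, E, M, O, P, R, S, Z}; the 3 state(s) F, L, N are never visited.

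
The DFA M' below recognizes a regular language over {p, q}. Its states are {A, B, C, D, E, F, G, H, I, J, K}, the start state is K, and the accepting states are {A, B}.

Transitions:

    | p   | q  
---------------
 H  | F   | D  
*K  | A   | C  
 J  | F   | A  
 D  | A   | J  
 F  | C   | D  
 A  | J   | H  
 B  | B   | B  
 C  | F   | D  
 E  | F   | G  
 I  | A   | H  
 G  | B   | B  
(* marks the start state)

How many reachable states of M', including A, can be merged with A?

1

States {B,E,G,I} cannot be reached from the start state, so discard them.
P0 = {A} | {C,D,F,H,J,K}.
Split {C,D,F,H,J,K} by δ(·,p) → {C,F,H,J} and {D,K}.
On input q, block {C,F,H,J} splits into {C,F,H} and {J}.
Split {D,K} by δ(·,q) → {D} and {K}.
The partition is now stable with 5 blocks: {A} | {C,F,H} | {D} | {J} | {K}.
State A belongs to the block {A}, which has 1 states.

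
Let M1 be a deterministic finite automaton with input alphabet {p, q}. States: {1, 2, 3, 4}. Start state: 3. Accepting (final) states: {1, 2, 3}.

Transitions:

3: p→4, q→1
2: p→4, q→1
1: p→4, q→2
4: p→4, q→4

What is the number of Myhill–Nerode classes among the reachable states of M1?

Start with accepting vs non-accepting: {1,2,3} | {4}.
Stable partition: {1,2,3} | {4} — 2 equivalence classes.

2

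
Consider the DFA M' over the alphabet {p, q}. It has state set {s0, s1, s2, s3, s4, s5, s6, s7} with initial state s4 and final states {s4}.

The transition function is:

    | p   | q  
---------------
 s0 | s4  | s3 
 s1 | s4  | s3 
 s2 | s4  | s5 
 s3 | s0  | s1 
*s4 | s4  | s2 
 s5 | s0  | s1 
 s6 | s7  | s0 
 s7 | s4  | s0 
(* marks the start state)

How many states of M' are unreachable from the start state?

2

BFS from s4 reaches {s0, s1, s2, s3, s4, s5}; the 2 state(s) s6, s7 are never visited.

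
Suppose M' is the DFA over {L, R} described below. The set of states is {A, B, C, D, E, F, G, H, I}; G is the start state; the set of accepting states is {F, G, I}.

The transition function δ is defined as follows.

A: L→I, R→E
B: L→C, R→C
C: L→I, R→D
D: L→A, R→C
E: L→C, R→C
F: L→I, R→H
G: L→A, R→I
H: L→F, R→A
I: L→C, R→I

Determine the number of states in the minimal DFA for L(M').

States {B,F,H} cannot be reached from the start state, so discard them.
Initial partition by acceptance: {G,I} | {A,C,D,E}.
Split {A,C,D,E} by δ(·,L) → {A,C} and {D,E}.
Stable partition: {G,I} | {A,C} | {D,E} — 3 equivalence classes.

3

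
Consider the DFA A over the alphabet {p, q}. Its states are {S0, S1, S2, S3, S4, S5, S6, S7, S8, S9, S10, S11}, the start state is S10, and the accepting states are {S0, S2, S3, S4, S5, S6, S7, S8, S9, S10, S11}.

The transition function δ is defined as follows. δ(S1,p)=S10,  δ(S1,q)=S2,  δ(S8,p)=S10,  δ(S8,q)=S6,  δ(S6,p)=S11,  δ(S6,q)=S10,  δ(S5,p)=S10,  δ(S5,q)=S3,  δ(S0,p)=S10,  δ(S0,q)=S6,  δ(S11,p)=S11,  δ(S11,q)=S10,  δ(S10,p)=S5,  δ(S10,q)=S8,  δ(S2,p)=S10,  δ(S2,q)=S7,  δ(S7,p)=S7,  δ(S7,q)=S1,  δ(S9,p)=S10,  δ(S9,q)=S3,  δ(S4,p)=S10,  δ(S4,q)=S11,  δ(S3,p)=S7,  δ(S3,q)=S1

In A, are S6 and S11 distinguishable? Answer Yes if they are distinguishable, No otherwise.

Reachable states from the start: {S1,S2,S3,S5,S6,S7,S8,S10,S11}. Unreachable: {S0,S4,S9} — drop them.
Start with accepting vs non-accepting: {S2,S3,S5,S6,S7,S8,S10,S11} | {S1}.
Refine {S2,S3,S5,S6,S7,S8,S10,S11} on symbol q: members go to different blocks, giving {S2,S5,S6,S8,S10,S11} and {S3,S7}.
Split {S2,S5,S6,S8,S10,S11} by δ(·,q) → {S6,S8,S10,S11} and {S2,S5}.
Split {S6,S8,S10,S11} by δ(·,p) → {S6,S8,S11} and {S10}.
Split {S6,S8,S11} by δ(·,p) → {S6,S11} and {S8}.
Stable partition: {S6,S11} | {S1} | {S3,S7} | {S2,S5} | {S10} | {S8} — 6 equivalence classes.
S6 and S11 lie in the same block of the stable partition, so they are equivalent — no string distinguishes them.

No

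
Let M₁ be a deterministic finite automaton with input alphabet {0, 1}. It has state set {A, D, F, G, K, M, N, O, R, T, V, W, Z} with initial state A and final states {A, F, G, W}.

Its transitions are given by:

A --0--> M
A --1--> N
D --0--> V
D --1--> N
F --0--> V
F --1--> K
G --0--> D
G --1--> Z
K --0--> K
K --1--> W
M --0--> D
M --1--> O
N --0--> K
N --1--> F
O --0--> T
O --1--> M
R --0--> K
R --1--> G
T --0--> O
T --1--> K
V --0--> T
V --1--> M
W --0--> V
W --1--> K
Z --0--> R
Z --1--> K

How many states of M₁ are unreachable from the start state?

3

BFS from A reaches {A, D, F, K, M, N, O, T, V, W}; the 3 state(s) G, R, Z are never visited.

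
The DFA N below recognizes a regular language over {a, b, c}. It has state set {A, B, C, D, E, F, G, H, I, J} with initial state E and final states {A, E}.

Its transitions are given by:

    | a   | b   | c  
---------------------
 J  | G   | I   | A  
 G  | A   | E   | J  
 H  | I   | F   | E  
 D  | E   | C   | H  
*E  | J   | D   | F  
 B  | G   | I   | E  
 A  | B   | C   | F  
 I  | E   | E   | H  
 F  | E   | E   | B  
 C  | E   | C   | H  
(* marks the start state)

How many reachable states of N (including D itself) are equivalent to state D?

2

Every state is reachable, so we keep all 10.
P0 = {A,E} | {B,C,D,F,G,H,I,J}.
Split {B,C,D,F,G,H,I,J} by δ(·,a) → {C,D,F,G,I} and {B,H,J}.
On input b, block {C,D,F,G,I} splits into {F,G,I} and {C,D}.
Stable partition: {A,E} | {F,G,I} | {B,H,J} | {C,D} — 4 equivalence classes.
State D belongs to the block {C,D}, which has 2 states.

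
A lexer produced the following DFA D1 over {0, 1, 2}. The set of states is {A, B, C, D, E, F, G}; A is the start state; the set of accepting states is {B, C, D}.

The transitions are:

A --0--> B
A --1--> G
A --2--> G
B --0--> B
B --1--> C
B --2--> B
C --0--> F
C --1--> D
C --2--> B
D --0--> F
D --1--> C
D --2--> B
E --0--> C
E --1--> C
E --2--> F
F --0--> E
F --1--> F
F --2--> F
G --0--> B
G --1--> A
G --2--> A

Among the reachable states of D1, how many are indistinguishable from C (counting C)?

2

All states are reachable from the start state.
Initial partition by acceptance: {B,C,D} | {A,E,F,G}.
On input 0, block {B,C,D} splits into {C,D} and {B}.
On input 0, block {A,E,F,G} splits into {A,G} and {E} and {F}.
No further refinement is possible. Final partition (5 blocks): {C,D} | {A,G} | {B} | {E} | {F}.
State C belongs to the block {C,D}, which has 2 states.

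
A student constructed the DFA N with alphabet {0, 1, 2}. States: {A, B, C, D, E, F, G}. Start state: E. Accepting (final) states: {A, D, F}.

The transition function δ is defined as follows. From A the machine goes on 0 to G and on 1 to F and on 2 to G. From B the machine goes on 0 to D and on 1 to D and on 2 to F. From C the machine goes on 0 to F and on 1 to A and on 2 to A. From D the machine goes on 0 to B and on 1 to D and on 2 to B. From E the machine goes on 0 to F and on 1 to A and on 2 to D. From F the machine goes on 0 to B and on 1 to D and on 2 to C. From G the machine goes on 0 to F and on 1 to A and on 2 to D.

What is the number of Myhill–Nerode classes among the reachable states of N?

P0 = {A,D,F} | {B,C,E,G}.
No further refinement is possible. Final partition (2 blocks): {A,D,F} | {B,C,E,G}.

2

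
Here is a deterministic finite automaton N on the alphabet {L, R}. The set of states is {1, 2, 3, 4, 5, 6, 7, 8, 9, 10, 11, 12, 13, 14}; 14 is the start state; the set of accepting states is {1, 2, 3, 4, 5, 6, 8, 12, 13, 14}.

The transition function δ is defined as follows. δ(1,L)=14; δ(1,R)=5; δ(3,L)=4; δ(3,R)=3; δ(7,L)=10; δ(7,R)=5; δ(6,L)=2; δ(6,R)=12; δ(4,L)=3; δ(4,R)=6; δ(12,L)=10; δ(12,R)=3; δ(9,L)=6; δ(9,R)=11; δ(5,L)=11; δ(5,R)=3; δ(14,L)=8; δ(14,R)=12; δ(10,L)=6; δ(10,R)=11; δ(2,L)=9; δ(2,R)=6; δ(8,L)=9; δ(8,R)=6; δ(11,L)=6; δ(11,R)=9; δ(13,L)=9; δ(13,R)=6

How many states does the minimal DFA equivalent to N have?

Reachable states from the start: {2,3,4,6,8,9,10,11,12,14}. Unreachable: {1,5,7,13} — drop them.
Initial partition by acceptance: {2,3,4,6,8,12,14} | {9,10,11}.
Refine {2,3,4,6,8,12,14} on symbol L: members go to different blocks, giving {3,4,6,14} and {2,8,12}.
On input L, block {3,4,6,14} splits into {3,4} and {6,14}.
Split {3,4} by δ(·,R) → {3} and {4}.
Split {2,8,12} by δ(·,R) → {2,8} and {12}.
The partition is now stable with 6 blocks: {3} | {9,10,11} | {2,8} | {6,14} | {4} | {12}.

6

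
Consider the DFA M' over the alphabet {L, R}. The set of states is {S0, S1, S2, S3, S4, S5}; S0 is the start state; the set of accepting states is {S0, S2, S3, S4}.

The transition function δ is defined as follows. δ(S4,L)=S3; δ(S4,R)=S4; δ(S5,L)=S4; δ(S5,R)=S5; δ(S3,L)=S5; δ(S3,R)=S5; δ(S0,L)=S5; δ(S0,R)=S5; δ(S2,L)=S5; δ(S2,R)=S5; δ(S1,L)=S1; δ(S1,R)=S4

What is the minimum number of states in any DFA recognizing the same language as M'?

First remove the unreachable states {S1,S2}; 4 states remain.
P0 = {S0,S3,S4} | {S5}.
On input L, block {S0,S3,S4} splits into {S0,S3} and {S4}.
No further refinement is possible. Final partition (3 blocks): {S0,S3} | {S5} | {S4}.

3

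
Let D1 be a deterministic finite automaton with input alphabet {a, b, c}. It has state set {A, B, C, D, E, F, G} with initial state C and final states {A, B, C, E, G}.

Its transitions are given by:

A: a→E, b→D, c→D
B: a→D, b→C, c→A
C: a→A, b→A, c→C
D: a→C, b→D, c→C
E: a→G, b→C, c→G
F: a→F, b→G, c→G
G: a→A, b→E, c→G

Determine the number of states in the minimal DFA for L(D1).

Reachable states from the start: {A,C,D,E,G}. Unreachable: {B,F} — drop them.
P0 = {A,C,E,G} | {D}.
On input b, block {A,C,E,G} splits into {C,E,G} and {A}.
Split {C,E,G} by δ(·,a) → {C,G} and {E}.
On input b, block {C,G} splits into {C} and {G}.
The partition is now stable with 5 blocks: {C} | {D} | {A} | {E} | {G}.

5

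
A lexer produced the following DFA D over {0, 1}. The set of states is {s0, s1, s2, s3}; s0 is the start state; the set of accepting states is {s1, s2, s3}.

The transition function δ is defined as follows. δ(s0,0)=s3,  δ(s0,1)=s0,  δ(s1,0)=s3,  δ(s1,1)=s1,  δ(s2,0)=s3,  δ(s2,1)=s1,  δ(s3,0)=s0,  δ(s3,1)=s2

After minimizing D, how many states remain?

3

Every state is reachable, so we keep all 4.
Start with accepting vs non-accepting: {s1,s2,s3} | {s0}.
On input 0, block {s1,s2,s3} splits into {s1,s2} and {s3}.
No further refinement is possible. Final partition (3 blocks): {s1,s2} | {s0} | {s3}.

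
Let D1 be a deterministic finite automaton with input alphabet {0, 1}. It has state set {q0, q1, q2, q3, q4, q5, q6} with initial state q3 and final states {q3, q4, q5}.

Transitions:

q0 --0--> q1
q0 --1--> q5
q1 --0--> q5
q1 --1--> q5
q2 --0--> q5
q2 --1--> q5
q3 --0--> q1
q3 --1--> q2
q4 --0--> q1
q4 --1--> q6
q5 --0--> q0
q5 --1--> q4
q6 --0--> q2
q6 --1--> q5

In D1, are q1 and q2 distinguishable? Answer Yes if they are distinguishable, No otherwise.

P0 = {q3,q4,q5} | {q0,q1,q2,q6}.
Refine {q3,q4,q5} on symbol 1: members go to different blocks, giving {q3,q4} and {q5}.
Refine {q0,q1,q2,q6} on symbol 0: members go to different blocks, giving {q0,q6} and {q1,q2}.
Refine {q3,q4} on symbol 1: members go to different blocks, giving {q3} and {q4}.
No further refinement is possible. Final partition (5 blocks): {q3} | {q0,q6} | {q5} | {q1,q2} | {q4}.
q1 and q2 lie in the same block of the stable partition, so they are equivalent — no string distinguishes them.

No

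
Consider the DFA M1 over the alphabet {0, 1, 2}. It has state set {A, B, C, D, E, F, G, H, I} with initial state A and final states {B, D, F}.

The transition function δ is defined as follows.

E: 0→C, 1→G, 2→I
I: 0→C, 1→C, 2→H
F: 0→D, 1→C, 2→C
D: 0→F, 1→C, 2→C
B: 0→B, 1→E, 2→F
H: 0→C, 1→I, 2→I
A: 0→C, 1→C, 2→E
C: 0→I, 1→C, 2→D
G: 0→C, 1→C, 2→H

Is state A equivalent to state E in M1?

First remove the unreachable states {B}; 8 states remain.
P0 = {D,F} | {A,C,E,G,H,I}.
On input 2, block {A,C,E,G,H,I} splits into {A,E,G,H,I} and {C}.
On input 1, block {A,E,G,H,I} splits into {A,G,I} and {E,H}.
Stable partition: {D,F} | {A,G,I} | {C} | {E,H} — 4 equivalence classes.
A and E end up in different blocks, so they are distinguishable. For instance, the string '12' is accepted from only A.

No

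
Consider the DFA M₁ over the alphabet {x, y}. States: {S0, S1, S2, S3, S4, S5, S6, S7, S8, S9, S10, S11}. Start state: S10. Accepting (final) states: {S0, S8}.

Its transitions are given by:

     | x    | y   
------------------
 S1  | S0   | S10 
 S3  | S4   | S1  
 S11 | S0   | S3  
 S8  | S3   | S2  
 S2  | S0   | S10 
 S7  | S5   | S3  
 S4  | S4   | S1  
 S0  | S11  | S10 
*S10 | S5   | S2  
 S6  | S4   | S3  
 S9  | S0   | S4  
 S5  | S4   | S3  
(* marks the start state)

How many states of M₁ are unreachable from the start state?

No path from S10 leads to S6, S7, S8, S9; the other 8 states are all reachable.

4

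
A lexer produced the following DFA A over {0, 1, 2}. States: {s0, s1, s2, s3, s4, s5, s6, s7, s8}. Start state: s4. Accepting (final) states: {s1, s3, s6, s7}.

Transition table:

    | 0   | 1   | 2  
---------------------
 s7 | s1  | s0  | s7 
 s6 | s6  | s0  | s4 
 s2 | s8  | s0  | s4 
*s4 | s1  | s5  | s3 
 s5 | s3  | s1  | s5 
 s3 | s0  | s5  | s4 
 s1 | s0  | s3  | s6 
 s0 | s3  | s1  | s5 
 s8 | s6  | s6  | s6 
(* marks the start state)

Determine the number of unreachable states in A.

BFS from s4 reaches {s0, s1, s3, s4, s5, s6}; the 3 state(s) s2, s7, s8 are never visited.

3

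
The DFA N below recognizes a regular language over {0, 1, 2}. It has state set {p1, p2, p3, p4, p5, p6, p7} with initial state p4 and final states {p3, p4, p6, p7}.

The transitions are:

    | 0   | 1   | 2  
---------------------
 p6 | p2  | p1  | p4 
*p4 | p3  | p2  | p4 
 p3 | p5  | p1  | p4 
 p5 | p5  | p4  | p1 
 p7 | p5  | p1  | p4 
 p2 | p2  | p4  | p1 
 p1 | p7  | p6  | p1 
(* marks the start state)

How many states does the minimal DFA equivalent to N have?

All states are reachable from the start state.
Initial partition by acceptance: {p3,p4,p6,p7} | {p1,p2,p5}.
On input 0, block {p3,p4,p6,p7} splits into {p3,p6,p7} and {p4}.
Split {p1,p2,p5} by δ(·,0) → {p2,p5} and {p1}.
The partition is now stable with 4 blocks: {p3,p6,p7} | {p2,p5} | {p4} | {p1}.

4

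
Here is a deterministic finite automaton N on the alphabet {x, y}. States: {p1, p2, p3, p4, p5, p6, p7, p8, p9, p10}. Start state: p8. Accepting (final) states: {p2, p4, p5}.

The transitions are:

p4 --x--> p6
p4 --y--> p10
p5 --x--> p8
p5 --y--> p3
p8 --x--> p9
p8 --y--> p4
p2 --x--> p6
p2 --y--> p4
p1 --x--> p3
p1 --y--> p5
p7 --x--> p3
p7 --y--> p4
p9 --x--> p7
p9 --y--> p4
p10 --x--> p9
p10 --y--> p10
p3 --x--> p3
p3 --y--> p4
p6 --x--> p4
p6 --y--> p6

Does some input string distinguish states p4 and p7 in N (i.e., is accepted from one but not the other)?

Yes

First remove the unreachable states {p1,p2,p5}; 7 states remain.
P0 = {p4} | {p3,p6,p7,p8,p9,p10}.
On input x, block {p3,p6,p7,p8,p9,p10} splits into {p3,p7,p8,p9,p10} and {p6}.
Refine {p3,p7,p8,p9,p10} on symbol y: members go to different blocks, giving {p3,p7,p8,p9} and {p10}.
The partition is now stable with 4 blocks: {p4} | {p3,p7,p8,p9} | {p6} | {p10}.
p4 and p7 end up in different blocks, so they are distinguishable. For instance, the string 'ε' is accepted from only p4.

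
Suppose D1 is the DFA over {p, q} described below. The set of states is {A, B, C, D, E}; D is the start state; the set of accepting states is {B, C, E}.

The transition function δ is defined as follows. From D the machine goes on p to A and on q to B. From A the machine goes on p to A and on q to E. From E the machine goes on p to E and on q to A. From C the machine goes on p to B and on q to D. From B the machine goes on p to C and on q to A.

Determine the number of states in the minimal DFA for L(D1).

2

P0 = {B,C,E} | {A,D}.
No further refinement is possible. Final partition (2 blocks): {B,C,E} | {A,D}.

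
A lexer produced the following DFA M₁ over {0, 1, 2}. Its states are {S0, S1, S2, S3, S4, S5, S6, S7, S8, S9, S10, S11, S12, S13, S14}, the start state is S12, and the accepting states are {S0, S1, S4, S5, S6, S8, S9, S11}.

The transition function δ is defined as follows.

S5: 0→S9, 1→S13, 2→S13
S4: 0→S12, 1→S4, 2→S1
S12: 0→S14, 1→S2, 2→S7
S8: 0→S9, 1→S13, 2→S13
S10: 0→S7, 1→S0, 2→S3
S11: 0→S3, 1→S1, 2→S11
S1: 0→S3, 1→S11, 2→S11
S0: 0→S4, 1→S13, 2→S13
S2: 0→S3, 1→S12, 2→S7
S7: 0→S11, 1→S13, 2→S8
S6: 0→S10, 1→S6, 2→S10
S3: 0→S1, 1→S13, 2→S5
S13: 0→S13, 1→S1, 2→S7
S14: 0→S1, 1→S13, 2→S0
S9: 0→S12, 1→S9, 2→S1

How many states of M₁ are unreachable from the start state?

BFS from S12 reaches {S0, S1, S2, S3, S4, S5, S7, S8, S9, S11, S12, S13, S14}; the 2 state(s) S6, S10 are never visited.

2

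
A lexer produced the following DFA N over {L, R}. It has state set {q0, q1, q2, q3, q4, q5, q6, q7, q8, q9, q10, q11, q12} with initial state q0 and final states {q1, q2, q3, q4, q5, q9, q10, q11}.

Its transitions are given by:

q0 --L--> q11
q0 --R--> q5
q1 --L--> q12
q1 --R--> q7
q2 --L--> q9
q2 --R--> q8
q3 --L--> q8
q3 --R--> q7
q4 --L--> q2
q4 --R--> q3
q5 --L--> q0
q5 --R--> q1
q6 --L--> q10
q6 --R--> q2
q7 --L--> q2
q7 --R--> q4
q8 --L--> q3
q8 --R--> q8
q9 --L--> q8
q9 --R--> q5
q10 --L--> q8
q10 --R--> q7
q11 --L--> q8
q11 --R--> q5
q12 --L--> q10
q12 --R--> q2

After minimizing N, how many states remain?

First remove the unreachable states {q6}; 12 states remain.
P0 = {q1,q2,q3,q4,q5,q9,q10,q11} | {q0,q7,q8,q12}.
Split {q1,q2,q3,q4,q5,q9,q10,q11} by δ(·,L) → {q1,q3,q5,q9,q10,q11} and {q2,q4}.
Split {q1,q3,q5,q9,q10,q11} by δ(·,R) → {q1,q3,q10} and {q5,q9,q11}.
Split {q0,q7,q8,q12} by δ(·,L) → {q8,q12} and {q0} and {q7}.
Refine {q8,q12} on symbol R: members go to different blocks, giving {q8} and {q12}.
Split {q1,q3,q10} by δ(·,L) → {q3,q10} and {q1}.
On input L, block {q2,q4} splits into {q2} and {q4}.
Refine {q5,q9,q11} on symbol L: members go to different blocks, giving {q9,q11} and {q5}.
No further refinement is possible. Final partition (10 blocks): {q3,q10} | {q8} | {q2} | {q9,q11} | {q0} | {q7} | {q12} | {q1} | {q4} | {q5}.

10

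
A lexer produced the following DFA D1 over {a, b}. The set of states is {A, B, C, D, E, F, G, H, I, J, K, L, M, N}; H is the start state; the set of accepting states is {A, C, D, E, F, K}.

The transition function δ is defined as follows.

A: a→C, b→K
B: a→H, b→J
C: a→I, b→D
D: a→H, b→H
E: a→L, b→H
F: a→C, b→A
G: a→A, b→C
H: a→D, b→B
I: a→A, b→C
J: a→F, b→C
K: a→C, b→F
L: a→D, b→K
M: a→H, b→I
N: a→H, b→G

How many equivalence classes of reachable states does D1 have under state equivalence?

States {E,G,L,M,N} cannot be reached from the start state, so discard them.
Start with accepting vs non-accepting: {A,C,D,F,K} | {B,H,I,J}.
On input a, block {A,C,D,F,K} splits into {A,F,K} and {C,D}.
Refine {B,H,I,J} on symbol a: members go to different blocks, giving {I,J} and {B} and {H}.
On input a, block {C,D} splits into {C} and {D}.
Stable partition: {A,F,K} | {I,J} | {C} | {B} | {H} | {D} — 6 equivalence classes.

6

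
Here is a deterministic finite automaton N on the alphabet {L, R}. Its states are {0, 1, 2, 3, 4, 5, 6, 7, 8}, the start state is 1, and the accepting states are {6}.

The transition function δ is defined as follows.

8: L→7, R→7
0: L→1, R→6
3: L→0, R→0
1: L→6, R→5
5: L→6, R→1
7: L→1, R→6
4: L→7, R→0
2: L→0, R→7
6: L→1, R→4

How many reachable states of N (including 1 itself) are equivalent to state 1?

2

States {2,3,8} cannot be reached from the start state, so discard them.
P0 = {6} | {0,1,4,5,7}.
Refine {0,1,4,5,7} on symbol L: members go to different blocks, giving {0,4,7} and {1,5}.
Refine {0,4,7} on symbol L: members go to different blocks, giving {0,7} and {4}.
No further refinement is possible. Final partition (4 blocks): {6} | {0,7} | {1,5} | {4}.
The equivalence class containing 1 is {1,5}, of size 2.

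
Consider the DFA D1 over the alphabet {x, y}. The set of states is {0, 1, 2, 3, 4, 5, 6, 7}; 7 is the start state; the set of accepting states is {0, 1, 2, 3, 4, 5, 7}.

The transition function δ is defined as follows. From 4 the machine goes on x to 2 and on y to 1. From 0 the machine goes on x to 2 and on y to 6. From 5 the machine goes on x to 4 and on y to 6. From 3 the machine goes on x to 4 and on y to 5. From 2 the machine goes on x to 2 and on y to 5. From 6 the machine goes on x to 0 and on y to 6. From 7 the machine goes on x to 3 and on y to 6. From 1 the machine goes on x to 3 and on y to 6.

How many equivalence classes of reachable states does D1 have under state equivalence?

3

All states are reachable from the start state.
P0 = {0,1,2,3,4,5,7} | {6}.
Split {0,1,2,3,4,5,7} by δ(·,y) → {0,1,5,7} and {2,3,4}.
Stable partition: {0,1,5,7} | {6} | {2,3,4} — 3 equivalence classes.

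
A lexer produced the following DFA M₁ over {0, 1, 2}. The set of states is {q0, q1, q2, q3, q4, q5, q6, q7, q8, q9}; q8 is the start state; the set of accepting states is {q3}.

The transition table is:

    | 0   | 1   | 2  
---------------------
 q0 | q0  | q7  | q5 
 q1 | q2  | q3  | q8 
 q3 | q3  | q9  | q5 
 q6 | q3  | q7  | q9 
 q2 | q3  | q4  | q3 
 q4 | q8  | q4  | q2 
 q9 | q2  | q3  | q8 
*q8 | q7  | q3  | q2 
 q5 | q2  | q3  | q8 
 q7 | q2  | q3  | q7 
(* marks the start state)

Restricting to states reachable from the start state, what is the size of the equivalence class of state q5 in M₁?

States {q0,q1,q6} cannot be reached from the start state, so discard them.
Initial partition by acceptance: {q3} | {q2,q4,q5,q7,q8,q9}.
Split {q2,q4,q5,q7,q8,q9} by δ(·,0) → {q4,q5,q7,q8,q9} and {q2}.
On input 0, block {q4,q5,q7,q8,q9} splits into {q5,q7,q9} and {q4,q8}.
Split {q5,q7,q9} by δ(·,2) → {q5,q9} and {q7}.
Split {q4,q8} by δ(·,0) → {q4} and {q8}.
Stable partition: {q3} | {q5,q9} | {q2} | {q4} | {q7} | {q8} — 6 equivalence classes.
State q5 belongs to the block {q5,q9}, which has 2 states.

2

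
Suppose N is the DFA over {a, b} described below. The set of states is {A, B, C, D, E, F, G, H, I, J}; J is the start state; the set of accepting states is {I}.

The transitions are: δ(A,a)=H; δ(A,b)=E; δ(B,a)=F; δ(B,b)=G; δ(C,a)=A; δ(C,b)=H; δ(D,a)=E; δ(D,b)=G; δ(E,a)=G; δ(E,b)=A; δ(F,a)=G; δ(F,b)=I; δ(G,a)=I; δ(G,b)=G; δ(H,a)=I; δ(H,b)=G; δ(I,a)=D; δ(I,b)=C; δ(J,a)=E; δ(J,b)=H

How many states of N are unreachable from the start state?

2

BFS from J reaches {A, C, D, E, G, H, I, J}; the 2 state(s) B, F are never visited.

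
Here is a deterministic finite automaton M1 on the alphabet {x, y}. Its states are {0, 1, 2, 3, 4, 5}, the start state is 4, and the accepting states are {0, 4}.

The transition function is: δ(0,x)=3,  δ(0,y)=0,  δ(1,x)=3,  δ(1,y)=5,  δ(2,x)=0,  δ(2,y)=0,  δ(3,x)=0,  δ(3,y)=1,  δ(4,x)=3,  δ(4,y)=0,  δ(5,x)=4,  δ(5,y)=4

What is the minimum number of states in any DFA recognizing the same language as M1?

First remove the unreachable states {2}; 5 states remain.
P0 = {0,4} | {1,3,5}.
On input x, block {1,3,5} splits into {3,5} and {1}.
Refine {3,5} on symbol y: members go to different blocks, giving {3} and {5}.
The partition is now stable with 4 blocks: {0,4} | {3} | {1} | {5}.

4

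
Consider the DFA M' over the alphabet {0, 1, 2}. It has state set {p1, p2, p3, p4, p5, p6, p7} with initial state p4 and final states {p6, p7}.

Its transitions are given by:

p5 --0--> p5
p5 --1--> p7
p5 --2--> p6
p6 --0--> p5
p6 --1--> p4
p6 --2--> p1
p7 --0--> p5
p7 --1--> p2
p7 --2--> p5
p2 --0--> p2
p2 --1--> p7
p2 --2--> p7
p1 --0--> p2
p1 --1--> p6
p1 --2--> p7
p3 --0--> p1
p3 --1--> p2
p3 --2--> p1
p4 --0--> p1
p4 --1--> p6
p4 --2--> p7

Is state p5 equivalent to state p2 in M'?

First remove the unreachable states {p3}; 6 states remain.
Initial partition by acceptance: {p6,p7} | {p1,p2,p4,p5}.
The partition is now stable with 2 blocks: {p6,p7} | {p1,p2,p4,p5}.
p5 and p2 lie in the same block of the stable partition, so they are equivalent — no string distinguishes them.

Yes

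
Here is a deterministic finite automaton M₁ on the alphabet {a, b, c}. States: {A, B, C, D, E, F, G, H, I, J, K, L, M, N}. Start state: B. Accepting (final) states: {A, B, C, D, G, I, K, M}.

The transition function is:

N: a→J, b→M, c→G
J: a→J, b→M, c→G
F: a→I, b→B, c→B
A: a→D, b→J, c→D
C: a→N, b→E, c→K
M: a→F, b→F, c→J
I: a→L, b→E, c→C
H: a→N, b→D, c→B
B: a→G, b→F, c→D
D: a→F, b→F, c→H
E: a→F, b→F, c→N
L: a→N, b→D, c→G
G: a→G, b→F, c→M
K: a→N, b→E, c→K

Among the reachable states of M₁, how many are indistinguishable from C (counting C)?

3

First remove the unreachable states {A}; 13 states remain.
Start with accepting vs non-accepting: {B,C,D,G,I,K,M} | {E,F,H,J,L,N}.
On input a, block {B,C,D,G,I,K,M} splits into {C,D,I,K,M} and {B,G}.
Refine {C,D,I,K,M} on symbol c: members go to different blocks, giving {C,I,K} and {D,M}.
On input a, block {E,F,H,J,L,N} splits into {E,H,J,L,N} and {F}.
Split {E,H,J,L,N} by δ(·,a) → {H,J,L,N} and {E}.
Stable partition: {C,I,K} | {H,J,L,N} | {B,G} | {D,M} | {F} | {E} — 6 equivalence classes.
The equivalence class containing C is {C,I,K}, of size 3.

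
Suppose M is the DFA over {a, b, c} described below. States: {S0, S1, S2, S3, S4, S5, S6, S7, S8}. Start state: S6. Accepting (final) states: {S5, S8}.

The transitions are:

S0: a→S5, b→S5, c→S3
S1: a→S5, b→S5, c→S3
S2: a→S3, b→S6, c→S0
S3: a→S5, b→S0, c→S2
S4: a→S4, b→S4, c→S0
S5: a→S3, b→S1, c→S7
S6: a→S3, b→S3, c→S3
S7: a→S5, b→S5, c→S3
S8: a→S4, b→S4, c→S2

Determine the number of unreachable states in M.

Starting at S6 and following transitions, the reachable set is {S0, S1, S2, S3, S5, S6, S7}. That leaves S4, S8 unreachable — 2 in total.

2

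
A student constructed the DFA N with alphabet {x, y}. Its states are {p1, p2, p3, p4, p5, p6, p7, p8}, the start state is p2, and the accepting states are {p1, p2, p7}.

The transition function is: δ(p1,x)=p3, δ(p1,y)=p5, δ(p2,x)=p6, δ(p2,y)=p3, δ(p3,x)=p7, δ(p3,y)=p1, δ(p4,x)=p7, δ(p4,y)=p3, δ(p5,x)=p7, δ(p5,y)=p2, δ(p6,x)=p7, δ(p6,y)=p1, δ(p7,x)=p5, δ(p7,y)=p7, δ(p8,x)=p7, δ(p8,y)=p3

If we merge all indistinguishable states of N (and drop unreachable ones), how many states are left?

3

First remove the unreachable states {p4,p8}; 6 states remain.
Initial partition by acceptance: {p1,p2,p7} | {p3,p5,p6}.
On input y, block {p1,p2,p7} splits into {p1,p2} and {p7}.
No further refinement is possible. Final partition (3 blocks): {p1,p2} | {p3,p5,p6} | {p7}.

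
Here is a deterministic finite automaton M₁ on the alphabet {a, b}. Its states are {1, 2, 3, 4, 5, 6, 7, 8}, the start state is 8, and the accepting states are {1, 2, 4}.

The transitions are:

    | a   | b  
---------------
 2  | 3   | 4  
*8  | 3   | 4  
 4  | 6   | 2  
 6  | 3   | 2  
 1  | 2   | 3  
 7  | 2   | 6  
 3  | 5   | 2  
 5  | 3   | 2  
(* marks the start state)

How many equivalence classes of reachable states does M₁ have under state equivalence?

2

States {1,7} cannot be reached from the start state, so discard them.
P0 = {2,4} | {3,5,6,8}.
Stable partition: {2,4} | {3,5,6,8} — 2 equivalence classes.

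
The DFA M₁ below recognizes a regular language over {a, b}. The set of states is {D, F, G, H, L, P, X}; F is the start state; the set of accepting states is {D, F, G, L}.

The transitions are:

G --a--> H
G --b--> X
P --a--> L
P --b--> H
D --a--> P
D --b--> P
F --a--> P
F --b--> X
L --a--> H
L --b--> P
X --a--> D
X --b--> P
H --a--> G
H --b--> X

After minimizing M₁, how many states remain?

2

Every state is reachable, so we keep all 7.
Start with accepting vs non-accepting: {D,F,G,L} | {H,P,X}.
Stable partition: {D,F,G,L} | {H,P,X} — 2 equivalence classes.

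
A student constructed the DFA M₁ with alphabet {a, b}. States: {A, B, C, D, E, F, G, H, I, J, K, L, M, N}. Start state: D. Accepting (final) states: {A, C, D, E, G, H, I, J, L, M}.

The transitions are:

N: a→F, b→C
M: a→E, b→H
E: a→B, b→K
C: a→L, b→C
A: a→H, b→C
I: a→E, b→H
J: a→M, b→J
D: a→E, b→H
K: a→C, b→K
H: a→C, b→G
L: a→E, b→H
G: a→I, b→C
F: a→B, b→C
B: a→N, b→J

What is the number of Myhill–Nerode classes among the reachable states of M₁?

States {A} cannot be reached from the start state, so discard them.
P0 = {C,D,E,G,H,I,J,L,M} | {B,F,K,N}.
Split {C,D,E,G,H,I,J,L,M} by δ(·,a) → {C,D,G,H,I,J,L,M} and {E}.
Refine {C,D,G,H,I,J,L,M} on symbol a: members go to different blocks, giving {C,G,H,J} and {D,I,L,M}.
Refine {C,G,H,J} on symbol a: members go to different blocks, giving {C,G,J} and {H}.
Split {B,F,K,N} by δ(·,a) → {B,F,N} and {K}.
The partition is now stable with 6 blocks: {C,G,J} | {B,F,N} | {E} | {D,I,L,M} | {H} | {K}.

6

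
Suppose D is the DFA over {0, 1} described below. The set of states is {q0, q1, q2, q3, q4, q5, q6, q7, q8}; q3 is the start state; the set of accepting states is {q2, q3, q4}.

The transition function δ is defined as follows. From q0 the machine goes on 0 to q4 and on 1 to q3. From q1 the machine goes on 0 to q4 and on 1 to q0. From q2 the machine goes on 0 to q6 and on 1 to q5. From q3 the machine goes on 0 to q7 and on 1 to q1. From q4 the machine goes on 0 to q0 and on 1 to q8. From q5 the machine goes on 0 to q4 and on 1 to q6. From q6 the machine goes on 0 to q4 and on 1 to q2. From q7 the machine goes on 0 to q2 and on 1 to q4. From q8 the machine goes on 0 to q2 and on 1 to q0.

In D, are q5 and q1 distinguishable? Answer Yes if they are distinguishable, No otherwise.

P0 = {q2,q3,q4} | {q0,q1,q5,q6,q7,q8}.
On input 1, block {q0,q1,q5,q6,q7,q8} splits into {q0,q6,q7} and {q1,q5,q8}.
The partition is now stable with 3 blocks: {q2,q3,q4} | {q0,q6,q7} | {q1,q5,q8}.
q5 and q1 lie in the same block of the stable partition, so they are equivalent — no string distinguishes them.

No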